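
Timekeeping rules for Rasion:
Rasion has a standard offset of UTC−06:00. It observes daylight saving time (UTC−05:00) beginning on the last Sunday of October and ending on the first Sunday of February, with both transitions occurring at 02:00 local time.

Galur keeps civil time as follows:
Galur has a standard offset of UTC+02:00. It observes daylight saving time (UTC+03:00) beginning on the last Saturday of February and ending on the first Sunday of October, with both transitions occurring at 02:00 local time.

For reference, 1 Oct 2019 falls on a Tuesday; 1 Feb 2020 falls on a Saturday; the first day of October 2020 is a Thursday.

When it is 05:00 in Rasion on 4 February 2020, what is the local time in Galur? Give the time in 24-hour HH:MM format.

13:00

1 October 2019 is a Tuesday, so Sundays fall on 6, 13, 20, 27; the last is October 27.
1 February 2020 is a Saturday, so the first Sunday is February 2.
4 February 2020 is outside the daylight-saving period (27 October 2019 – 2 February 2020), so Rasion is on standard time, UTC−06:00.
05:00 Rasion + 6h = 11:00 UTC.
1 February 2020 is a Saturday, so Saturdays fall on 1, 8, 15, 22, 29; the last is February 29.
1 October 2020 is a Thursday, so the first Sunday is October 4.
At the standard offset (UTC+02:00), 11:00 UTC + 2h = 13:00 Galur standard time.
The standard-time date in Galur, 4 February 2020, does not fall between 29 February and 4 October, so daylight saving is not in effect and Galur is at UTC+02:00.
11:00 UTC + 2h = 13:00 Galur.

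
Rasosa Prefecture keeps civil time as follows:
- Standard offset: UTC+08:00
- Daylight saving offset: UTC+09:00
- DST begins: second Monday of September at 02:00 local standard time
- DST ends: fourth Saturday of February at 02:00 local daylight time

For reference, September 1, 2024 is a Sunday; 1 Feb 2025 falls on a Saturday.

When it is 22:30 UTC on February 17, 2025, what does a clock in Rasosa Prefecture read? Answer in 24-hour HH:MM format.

07:30

1 September 2024 is a Sunday, so the first Monday is September 2 and the second is September 9.
1 February 2025 is a Saturday, so the first Saturday is February 1 and the fourth is February 22.
At the standard offset (UTC+08:00), 22:30 UTC + 8h = 06:30 Rasosa Prefecture standard time (rolling into the next day, 18 February 2025).
The standard-time date in Rasosa Prefecture, February 18, 2025, falls between 9 September 2024 and 22 February 2025, so daylight saving is in effect and Rasosa Prefecture is at UTC+09:00.
22:30 UTC + 9h = 07:30 local (rolling into the next day, 18 February 2025).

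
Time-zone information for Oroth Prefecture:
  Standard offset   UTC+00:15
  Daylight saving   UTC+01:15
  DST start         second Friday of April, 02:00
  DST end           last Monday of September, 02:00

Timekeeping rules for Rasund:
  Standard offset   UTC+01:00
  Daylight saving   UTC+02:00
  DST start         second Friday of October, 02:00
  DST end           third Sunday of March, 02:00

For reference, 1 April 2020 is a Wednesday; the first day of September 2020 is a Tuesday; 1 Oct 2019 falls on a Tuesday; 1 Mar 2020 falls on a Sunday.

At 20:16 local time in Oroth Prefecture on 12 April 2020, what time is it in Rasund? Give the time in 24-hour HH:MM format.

20:01

1 April 2020 is a Wednesday, so the first Friday is April 3 and the second is April 10.
1 September 2020 is a Tuesday, so Mondays fall on 7, 14, 21, 28; the last is September 28.
Daylight saving runs 10 April – 28 September; 12 April 2020 is inside that window, so Oroth Prefecture is at UTC+01:15.
20:16 Oroth Prefecture − 1h15m = 19:01 UTC.
1 October 2019 is a Tuesday, so the first Friday is October 4 and the second is October 11.
1 March 2020 is a Sunday, so the first Sunday is March 1 and the third is March 15.
At the standard offset (UTC+01:00), 19:01 UTC + 1h = 20:01 Rasund standard time.
The standard-time date in Rasund, 12 April 2020, does not fall between 11 October 2019 and 15 March 2020, so daylight saving is not in effect and Rasund is at UTC+01:00.
19:01 UTC + 1h = 20:01 Rasund.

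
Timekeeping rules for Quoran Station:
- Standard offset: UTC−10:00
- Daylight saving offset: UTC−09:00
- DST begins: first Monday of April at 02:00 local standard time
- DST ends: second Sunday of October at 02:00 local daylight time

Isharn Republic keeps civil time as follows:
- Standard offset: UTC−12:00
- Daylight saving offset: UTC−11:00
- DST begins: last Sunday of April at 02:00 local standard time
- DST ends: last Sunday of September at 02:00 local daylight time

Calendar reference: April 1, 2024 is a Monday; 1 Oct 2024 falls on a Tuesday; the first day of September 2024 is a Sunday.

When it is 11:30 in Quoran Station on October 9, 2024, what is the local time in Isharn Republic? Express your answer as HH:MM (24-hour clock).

1 April 2024 is a Monday, so the first Monday is April 1.
1 October 2024 is a Tuesday, so the first Sunday is October 6 and the second is October 13.
October 9, 2024 lies within the daylight-saving period (1 April – 13 October), so Quoran Station is on daylight time, UTC−09:00.
11:30 Quoran Station + 9h = 20:30 UTC.
1 April 2024 is a Monday, so Sundays fall on 7, 14, 21, 28; the last is April 28.
1 September 2024 is a Sunday, so Sundays fall on 1, 8, 15, 22, 29; the last is September 29.
At the standard offset (UTC−12:00), 20:30 UTC − 12h = 08:30 Isharn Republic standard time.
Daylight saving runs 28 April – 29 September; the standard-time date in Isharn Republic, October 9, 2024, is outside that window, so Isharn Republic is on standard time at UTC−12:00.
20:30 UTC − 12h = 08:30 Isharn Republic.

08:30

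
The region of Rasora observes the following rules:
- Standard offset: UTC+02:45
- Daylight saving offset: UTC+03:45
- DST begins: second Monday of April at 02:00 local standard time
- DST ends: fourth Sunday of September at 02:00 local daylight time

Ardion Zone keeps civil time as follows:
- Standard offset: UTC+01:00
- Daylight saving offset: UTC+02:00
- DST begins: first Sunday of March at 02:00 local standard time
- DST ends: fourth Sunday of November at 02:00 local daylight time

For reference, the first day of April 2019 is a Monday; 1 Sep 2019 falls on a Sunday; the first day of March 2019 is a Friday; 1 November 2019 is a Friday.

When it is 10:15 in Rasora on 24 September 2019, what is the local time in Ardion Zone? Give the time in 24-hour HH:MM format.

1 April 2019 is a Monday, so the first Monday is April 1 and the second is April 8.
1 September 2019 is a Sunday, so the first Sunday is September 1 and the fourth is September 22.
24 September 2019 does not fall between 8 April and 22 September, so daylight saving is not in effect and Rasora is at UTC+02:45.
10:15 Rasora − 2h45m = 07:30 UTC.
1 March 2019 is a Friday, so the first Sunday is March 3.
1 November 2019 is a Friday, so the first Sunday is November 3 and the fourth is November 24.
At the standard offset (UTC+01:00), 07:30 UTC + 1h = 08:30 Ardion Zone standard time.
The standard-time date in Ardion Zone, 24 September 2019, falls between 3 March and 24 November, so daylight saving is in effect and Ardion Zone is at UTC+02:00.
07:30 UTC + 2h = 09:30 Ardion Zone.

09:30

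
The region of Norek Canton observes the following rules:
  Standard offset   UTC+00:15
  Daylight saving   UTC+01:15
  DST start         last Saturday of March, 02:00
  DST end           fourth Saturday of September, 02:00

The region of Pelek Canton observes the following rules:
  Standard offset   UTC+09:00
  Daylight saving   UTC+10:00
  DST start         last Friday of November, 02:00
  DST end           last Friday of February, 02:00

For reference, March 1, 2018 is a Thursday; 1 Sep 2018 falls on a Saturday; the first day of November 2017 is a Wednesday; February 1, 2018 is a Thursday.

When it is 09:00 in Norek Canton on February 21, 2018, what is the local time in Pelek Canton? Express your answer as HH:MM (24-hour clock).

18:45

1 March 2018 is a Thursday, so Saturdays fall on 3, 10, 17, 24, 31; the last is March 31.
1 September 2018 is a Saturday, so the first Saturday is September 1 and the fourth is September 22.
February 21, 2018 is outside the daylight-saving period (31 March – 22 September), so Norek Canton is on standard time, UTC+00:15.
09:00 Norek Canton − 0h15m = 08:45 UTC.
1 November 2017 is a Wednesday, so Fridays fall on 3, 10, 17, 24; the last is November 24.
1 February 2018 is a Thursday, so Fridays fall on 2, 9, 16, 23; the last is February 23.
At the standard offset (UTC+09:00), 08:45 UTC + 9h = 17:45 Pelek Canton standard time.
Daylight saving runs 24 November 2017 – 23 February 2018; the standard-time date in Pelek Canton, February 21, 2018, is inside that window, so Pelek Canton is at UTC+10:00.
08:45 UTC + 10h = 18:45 Pelek Canton.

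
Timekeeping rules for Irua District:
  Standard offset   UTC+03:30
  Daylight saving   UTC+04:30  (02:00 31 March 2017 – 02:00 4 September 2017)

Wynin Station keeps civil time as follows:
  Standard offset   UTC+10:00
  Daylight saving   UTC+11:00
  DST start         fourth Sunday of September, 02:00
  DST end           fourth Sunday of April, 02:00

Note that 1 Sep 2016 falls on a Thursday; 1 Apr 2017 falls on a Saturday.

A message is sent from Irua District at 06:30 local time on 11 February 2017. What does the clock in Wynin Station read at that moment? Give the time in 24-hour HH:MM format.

11 February 2017 does not fall between 31 March and 4 September, so daylight saving is not in effect and Irua District is at UTC+03:30.
06:30 Irua District − 3h30m = 03:00 UTC.
1 September 2016 is a Thursday, so the first Sunday is September 4 and the fourth is September 25.
1 April 2017 is a Saturday, so the first Sunday is April 2 and the fourth is April 23.
At the standard offset (UTC+10:00), 03:00 UTC + 10h = 13:00 Wynin Station standard time.
The standard-time date in Wynin Station, 11 February 2017, falls between 25 September 2016 and 23 April 2017, so daylight saving is in effect and Wynin Station is at UTC+11:00.
03:00 UTC + 11h = 14:00 Wynin Station.

14:00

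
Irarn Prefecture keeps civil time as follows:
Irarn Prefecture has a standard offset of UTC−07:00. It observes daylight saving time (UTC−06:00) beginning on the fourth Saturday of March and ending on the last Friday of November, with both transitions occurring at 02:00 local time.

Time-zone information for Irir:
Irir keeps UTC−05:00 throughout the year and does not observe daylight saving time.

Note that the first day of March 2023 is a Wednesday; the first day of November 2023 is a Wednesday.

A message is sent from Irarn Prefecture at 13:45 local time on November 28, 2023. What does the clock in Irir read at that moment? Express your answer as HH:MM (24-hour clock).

1 March 2023 is a Wednesday, so the first Saturday is March 4 and the fourth is March 25.
1 November 2023 is a Wednesday, so Fridays fall on 3, 10, 17, 24; the last is November 24.
November 28, 2023 is outside the daylight-saving period (25 March – 24 November), so Irarn Prefecture is on standard time, UTC−07:00.
13:45 Irarn Prefecture + 7h = 20:45 UTC.
Irir has no daylight saving, so its offset is UTC−05:00 year-round.
20:45 UTC − 5h = 15:45 Irir.

15:45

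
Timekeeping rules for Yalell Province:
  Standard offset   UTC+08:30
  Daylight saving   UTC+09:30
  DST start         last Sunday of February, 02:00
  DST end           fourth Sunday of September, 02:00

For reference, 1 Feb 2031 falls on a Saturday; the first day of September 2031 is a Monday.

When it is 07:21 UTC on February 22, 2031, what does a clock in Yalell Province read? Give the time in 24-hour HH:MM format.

15:51

1 February 2031 is a Saturday, so Sundays fall on 2, 9, 16, 23; the last is February 23.
1 September 2031 is a Monday, so the first Sunday is September 7 and the fourth is September 28.
At the standard offset (UTC+08:30), 07:21 UTC + 8h30m = 15:51 Yalell Province standard time.
Daylight saving runs 23 February – 28 September; the standard-time date in Yalell Province, February 22, 2031, is outside that window, so Yalell Province is on standard time at UTC+08:30.
07:21 UTC + 8h30m = 15:51 local.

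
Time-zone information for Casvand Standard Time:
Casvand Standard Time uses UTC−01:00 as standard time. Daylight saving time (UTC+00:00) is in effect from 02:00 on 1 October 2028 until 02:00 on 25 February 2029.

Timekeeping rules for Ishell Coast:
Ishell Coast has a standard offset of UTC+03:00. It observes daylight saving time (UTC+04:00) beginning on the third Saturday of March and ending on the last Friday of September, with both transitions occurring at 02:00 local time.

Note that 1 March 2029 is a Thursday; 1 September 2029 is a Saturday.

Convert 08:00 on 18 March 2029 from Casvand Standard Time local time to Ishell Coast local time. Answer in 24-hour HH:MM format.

18 March 2029 is outside the daylight-saving period (1 October 2028 – 25 February 2029), so Casvand Standard Time is on standard time, UTC−01:00.
08:00 Casvand Standard Time + 1h = 09:00 UTC.
1 March 2029 is a Thursday, so the first Saturday is March 3 and the third is March 17.
1 September 2029 is a Saturday, so Fridays fall on 7, 14, 21, 28; the last is September 28.
At the standard offset (UTC+03:00), 09:00 UTC + 3h = 12:00 Ishell Coast standard time.
The standard-time date in Ishell Coast, 18 March 2029, lies within the daylight-saving period (17 March – 28 September), so Ishell Coast is on daylight time, UTC+04:00.
09:00 UTC + 4h = 13:00 Ishell Coast.

13:00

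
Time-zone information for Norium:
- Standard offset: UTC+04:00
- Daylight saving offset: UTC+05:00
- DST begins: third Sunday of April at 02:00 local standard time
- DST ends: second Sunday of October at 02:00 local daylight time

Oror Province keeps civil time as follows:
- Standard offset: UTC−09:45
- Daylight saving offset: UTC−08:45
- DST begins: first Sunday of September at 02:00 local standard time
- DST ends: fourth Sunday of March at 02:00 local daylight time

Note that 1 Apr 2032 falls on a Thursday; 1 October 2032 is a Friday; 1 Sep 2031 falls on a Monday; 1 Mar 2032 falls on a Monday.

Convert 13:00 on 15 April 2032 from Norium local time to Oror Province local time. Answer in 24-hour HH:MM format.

23:15

1 April 2032 is a Thursday, so the first Sunday is April 4 and the third is April 18.
1 October 2032 is a Friday, so the first Sunday is October 3 and the second is October 10.
15 April 2032 does not fall between 18 April and 10 October, so daylight saving is not in effect and Norium is at UTC+04:00.
13:00 Norium − 4h = 09:00 UTC.
1 September 2031 is a Monday, so the first Sunday is September 7.
1 March 2032 is a Monday, so the first Sunday is March 7 and the fourth is March 28.
At the standard offset (UTC−09:45), 09:00 UTC − 9h45m = 23:15 Oror Province standard time (rolling into the previous day, 14 April 2032).
The standard-time date in Oror Province, 14 April 2032, does not fall between 7 September 2031 and 28 March 2032, so daylight saving is not in effect and Oror Province is at UTC−09:45.
09:00 UTC − 9h45m = 23:15 Oror Province (rolling into the previous day, 14 April 2032).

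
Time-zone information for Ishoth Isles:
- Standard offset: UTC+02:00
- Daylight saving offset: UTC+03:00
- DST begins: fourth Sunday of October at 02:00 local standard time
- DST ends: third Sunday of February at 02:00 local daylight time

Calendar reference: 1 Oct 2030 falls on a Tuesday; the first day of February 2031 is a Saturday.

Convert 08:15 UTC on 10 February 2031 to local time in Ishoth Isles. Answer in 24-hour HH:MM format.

11:15

1 October 2030 is a Tuesday, so the first Sunday is October 6 and the fourth is October 27.
1 February 2031 is a Saturday, so the first Sunday is February 2 and the third is February 16.
At the standard offset (UTC+02:00), 08:15 UTC + 2h = 10:15 Ishoth Isles standard time.
The standard-time date in Ishoth Isles, 10 February 2031, falls between 27 October 2030 and 16 February 2031, so daylight saving is in effect and Ishoth Isles is at UTC+03:00.
08:15 UTC + 3h = 11:15 local.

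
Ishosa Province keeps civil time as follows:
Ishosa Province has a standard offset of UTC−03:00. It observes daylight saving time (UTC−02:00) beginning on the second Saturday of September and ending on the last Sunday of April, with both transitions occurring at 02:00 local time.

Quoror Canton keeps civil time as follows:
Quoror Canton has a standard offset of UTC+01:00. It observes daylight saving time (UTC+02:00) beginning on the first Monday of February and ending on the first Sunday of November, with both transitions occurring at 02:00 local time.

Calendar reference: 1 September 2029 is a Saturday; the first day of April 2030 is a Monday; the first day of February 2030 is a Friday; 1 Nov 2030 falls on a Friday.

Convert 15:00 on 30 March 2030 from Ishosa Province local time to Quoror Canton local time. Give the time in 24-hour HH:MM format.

1 September 2029 is a Saturday, so the first Saturday is September 1 and the second is September 8.
1 April 2030 is a Monday, so Sundays fall on 7, 14, 21, 28; the last is April 28.
Daylight saving runs 8 September 2029 – 28 April 2030; 30 March 2030 is inside that window, so Ishosa Province is at UTC−02:00.
15:00 Ishosa Province + 2h = 17:00 UTC.
1 February 2030 is a Friday, so the first Monday is February 4.
1 November 2030 is a Friday, so the first Sunday is November 3.
At the standard offset (UTC+01:00), 17:00 UTC + 1h = 18:00 Quoror Canton standard time.
The standard-time date in Quoror Canton, 30 March 2030, falls between 4 February and 3 November, so daylight saving is in effect and Quoror Canton is at UTC+02:00.
17:00 UTC + 2h = 19:00 Quoror Canton.

19:00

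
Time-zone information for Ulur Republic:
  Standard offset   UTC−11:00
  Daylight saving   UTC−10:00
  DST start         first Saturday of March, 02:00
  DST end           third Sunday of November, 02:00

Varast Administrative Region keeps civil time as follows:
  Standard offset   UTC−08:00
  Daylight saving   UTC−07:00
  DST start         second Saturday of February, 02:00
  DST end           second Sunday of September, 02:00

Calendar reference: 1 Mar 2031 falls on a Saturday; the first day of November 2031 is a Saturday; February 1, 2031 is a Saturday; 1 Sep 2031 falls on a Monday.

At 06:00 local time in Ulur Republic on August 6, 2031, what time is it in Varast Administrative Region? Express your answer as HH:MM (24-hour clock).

09:00

1 March 2031 is a Saturday, so the first Saturday is March 1.
1 November 2031 is a Saturday, so the first Sunday is November 2 and the third is November 16.
August 6, 2031 falls between 1 March and 16 November, so daylight saving is in effect and Ulur Republic is at UTC−10:00.
06:00 Ulur Republic + 10h = 16:00 UTC.
1 February 2031 is a Saturday, so the first Saturday is February 1 and the second is February 8.
1 September 2031 is a Monday, so the first Sunday is September 7 and the second is September 14.
At the standard offset (UTC−08:00), 16:00 UTC − 8h = 08:00 Varast Administrative Region standard time.
The standard-time date in Varast Administrative Region, August 6, 2031, lies within the daylight-saving period (8 February – 14 September), so Varast Administrative Region is on daylight time, UTC−07:00.
16:00 UTC − 7h = 09:00 Varast Administrative Region.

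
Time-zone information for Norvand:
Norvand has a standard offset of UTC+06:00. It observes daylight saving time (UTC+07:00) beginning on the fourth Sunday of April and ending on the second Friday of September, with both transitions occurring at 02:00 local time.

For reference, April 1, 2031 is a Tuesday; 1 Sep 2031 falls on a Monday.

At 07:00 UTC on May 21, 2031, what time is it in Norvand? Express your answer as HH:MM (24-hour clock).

14:00

1 April 2031 is a Tuesday, so the first Sunday is April 6 and the fourth is April 27.
1 September 2031 is a Monday, so the first Friday is September 5 and the second is September 12.
At the standard offset (UTC+06:00), 07:00 UTC + 6h = 13:00 Norvand standard time.
Daylight saving runs 27 April – 12 September; the standard-time date in Norvand, May 21, 2031, is inside that window, so Norvand is at UTC+07:00.
07:00 UTC + 7h = 14:00 local.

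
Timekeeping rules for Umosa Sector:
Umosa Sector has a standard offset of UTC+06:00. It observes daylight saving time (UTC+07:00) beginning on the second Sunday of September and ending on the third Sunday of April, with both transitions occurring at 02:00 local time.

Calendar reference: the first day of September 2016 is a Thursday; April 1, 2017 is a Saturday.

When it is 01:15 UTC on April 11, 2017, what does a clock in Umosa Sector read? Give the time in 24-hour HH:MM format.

1 September 2016 is a Thursday, so the first Sunday is September 4 and the second is September 11.
1 April 2017 is a Saturday, so the first Sunday is April 2 and the third is April 16.
At the standard offset (UTC+06:00), 01:15 UTC + 6h = 07:15 Umosa Sector standard time.
The standard-time date in Umosa Sector, April 11, 2017, lies within the daylight-saving period (11 September 2016 – 16 April 2017), so Umosa Sector is on daylight time, UTC+07:00.
01:15 UTC + 7h = 08:15 local.

08:15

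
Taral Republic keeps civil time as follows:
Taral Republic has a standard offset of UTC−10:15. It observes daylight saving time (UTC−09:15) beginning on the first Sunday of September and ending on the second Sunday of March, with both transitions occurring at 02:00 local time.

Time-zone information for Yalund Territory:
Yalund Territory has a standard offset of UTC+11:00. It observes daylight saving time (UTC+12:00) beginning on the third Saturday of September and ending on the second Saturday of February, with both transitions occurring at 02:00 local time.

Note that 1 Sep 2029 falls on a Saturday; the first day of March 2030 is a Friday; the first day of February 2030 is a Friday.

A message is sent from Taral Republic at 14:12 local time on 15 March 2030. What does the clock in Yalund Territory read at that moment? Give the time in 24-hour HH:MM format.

1 September 2029 is a Saturday, so the first Sunday is September 2.
1 March 2030 is a Friday, so the first Sunday is March 3 and the second is March 10.
15 March 2030 is outside the daylight-saving period (2 September 2029 – 10 March 2030), so Taral Republic is on standard time, UTC−10:15.
14:12 Taral Republic + 10h15m = 00:27 UTC (rolling into the next day, 16 March 2030).
1 September 2029 is a Saturday, so the first Saturday is September 1 and the third is September 15.
1 February 2030 is a Friday, so the first Saturday is February 2 and the second is February 9.
At the standard offset (UTC+11:00), 00:27 UTC + 11h = 11:27 Yalund Territory standard time.
The standard-time date in Yalund Territory, 16 March 2030, does not fall between 15 September 2029 and 9 February 2030, so daylight saving is not in effect and Yalund Territory is at UTC+11:00.
00:27 UTC + 11h = 11:27 Yalund Territory.

11:27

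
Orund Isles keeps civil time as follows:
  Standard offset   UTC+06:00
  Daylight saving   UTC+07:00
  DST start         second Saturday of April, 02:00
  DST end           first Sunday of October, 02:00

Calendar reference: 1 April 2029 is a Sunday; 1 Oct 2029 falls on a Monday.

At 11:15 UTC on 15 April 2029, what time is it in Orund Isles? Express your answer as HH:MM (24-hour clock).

1 April 2029 is a Sunday, so the first Saturday is April 7 and the second is April 14.
1 October 2029 is a Monday, so the first Sunday is October 7.
At the standard offset (UTC+06:00), 11:15 UTC + 6h = 17:15 Orund Isles standard time.
The standard-time date in Orund Isles, 15 April 2029, falls between 14 April and 7 October, so daylight saving is in effect and Orund Isles is at UTC+07:00.
11:15 UTC + 7h = 18:15 local.

18:15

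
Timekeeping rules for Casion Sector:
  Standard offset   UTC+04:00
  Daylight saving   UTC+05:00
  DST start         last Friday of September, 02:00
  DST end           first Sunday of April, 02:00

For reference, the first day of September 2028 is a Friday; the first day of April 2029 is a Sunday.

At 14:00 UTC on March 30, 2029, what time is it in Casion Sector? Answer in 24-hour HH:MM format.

19:00

1 September 2028 is a Friday, so Fridays fall on 1, 8, 15, 22, 29; the last is September 29.
1 April 2029 is a Sunday, so the first Sunday is April 1.
At the standard offset (UTC+04:00), 14:00 UTC + 4h = 18:00 Casion Sector standard time.
The standard-time date in Casion Sector, March 30, 2029, falls between 29 September 2028 and 1 April 2029, so daylight saving is in effect and Casion Sector is at UTC+05:00.
14:00 UTC + 5h = 19:00 local.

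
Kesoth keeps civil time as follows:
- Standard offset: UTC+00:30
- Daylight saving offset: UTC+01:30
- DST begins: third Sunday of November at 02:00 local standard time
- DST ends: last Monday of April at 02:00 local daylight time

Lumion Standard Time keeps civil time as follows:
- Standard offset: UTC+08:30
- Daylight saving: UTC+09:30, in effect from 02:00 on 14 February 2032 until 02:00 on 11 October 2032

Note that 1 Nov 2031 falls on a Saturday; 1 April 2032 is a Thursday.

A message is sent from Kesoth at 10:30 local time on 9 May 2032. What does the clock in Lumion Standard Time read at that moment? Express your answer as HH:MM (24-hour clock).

19:30

1 November 2031 is a Saturday, so the first Sunday is November 2 and the third is November 16.
1 April 2032 is a Thursday, so Mondays fall on 5, 12, 19, 26; the last is April 26.
Daylight saving runs 16 November 2031 – 26 April 2032; 9 May 2032 is outside that window, so Kesoth is on standard time at UTC+00:30.
10:30 Kesoth − 0h30m = 10:00 UTC.
At the standard offset (UTC+08:30), 10:00 UTC + 8h30m = 18:30 Lumion Standard Time standard time.
The standard-time date in Lumion Standard Time, 9 May 2032, falls between 14 February and 11 October, so daylight saving is in effect and Lumion Standard Time is at UTC+09:30.
10:00 UTC + 9h30m = 19:30 Lumion Standard Time.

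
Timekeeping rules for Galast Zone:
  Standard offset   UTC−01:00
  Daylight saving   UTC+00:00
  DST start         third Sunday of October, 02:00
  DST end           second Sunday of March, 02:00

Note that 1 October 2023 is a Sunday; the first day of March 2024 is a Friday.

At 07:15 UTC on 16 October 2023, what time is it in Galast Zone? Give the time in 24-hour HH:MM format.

1 October 2023 is a Sunday, so the first Sunday is October 1 and the third is October 15.
1 March 2024 is a Friday, so the first Sunday is March 3 and the second is March 10.
At the standard offset (UTC−01:00), 07:15 UTC − 1h = 06:15 Galast Zone standard time.
The standard-time date in Galast Zone, 16 October 2023, lies within the daylight-saving period (15 October 2023 – 10 March 2024), so Galast Zone is on daylight time, UTC+00:00.
07:15 UTC + 0h = 07:15 local.

07:15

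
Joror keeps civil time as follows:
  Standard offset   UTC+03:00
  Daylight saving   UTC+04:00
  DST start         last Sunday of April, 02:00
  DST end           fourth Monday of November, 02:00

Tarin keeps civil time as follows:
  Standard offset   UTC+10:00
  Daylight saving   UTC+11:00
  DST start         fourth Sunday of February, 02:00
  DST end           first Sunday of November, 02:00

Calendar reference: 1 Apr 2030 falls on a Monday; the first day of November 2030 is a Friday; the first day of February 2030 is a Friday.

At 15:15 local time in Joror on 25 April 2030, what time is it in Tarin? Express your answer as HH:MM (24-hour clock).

1 April 2030 is a Monday, so Sundays fall on 7, 14, 21, 28; the last is April 28.
1 November 2030 is a Friday, so the first Monday is November 4 and the fourth is November 25.
25 April 2030 is outside the daylight-saving period (28 April – 25 November), so Joror is on standard time, UTC+03:00.
15:15 Joror − 3h = 12:15 UTC.
1 February 2030 is a Friday, so the first Sunday is February 3 and the fourth is February 24.
1 November 2030 is a Friday, so the first Sunday is November 3.
At the standard offset (UTC+10:00), 12:15 UTC + 10h = 22:15 Tarin standard time.
The standard-time date in Tarin, 25 April 2030, lies within the daylight-saving period (24 February – 3 November), so Tarin is on daylight time, UTC+11:00.
12:15 UTC + 11h = 23:15 Tarin.

23:15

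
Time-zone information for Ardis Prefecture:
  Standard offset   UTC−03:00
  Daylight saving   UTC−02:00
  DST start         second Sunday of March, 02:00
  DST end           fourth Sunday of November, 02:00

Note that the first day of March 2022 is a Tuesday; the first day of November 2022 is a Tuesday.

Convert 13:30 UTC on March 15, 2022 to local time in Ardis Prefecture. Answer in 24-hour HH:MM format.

1 March 2022 is a Tuesday, so the first Sunday is March 6 and the second is March 13.
1 November 2022 is a Tuesday, so the first Sunday is November 6 and the fourth is November 27.
At the standard offset (UTC−03:00), 13:30 UTC − 3h = 10:30 Ardis Prefecture standard time.
The standard-time date in Ardis Prefecture, March 15, 2022, falls between 13 March and 27 November, so daylight saving is in effect and Ardis Prefecture is at UTC−02:00.
13:30 UTC − 2h = 11:30 local.

11:30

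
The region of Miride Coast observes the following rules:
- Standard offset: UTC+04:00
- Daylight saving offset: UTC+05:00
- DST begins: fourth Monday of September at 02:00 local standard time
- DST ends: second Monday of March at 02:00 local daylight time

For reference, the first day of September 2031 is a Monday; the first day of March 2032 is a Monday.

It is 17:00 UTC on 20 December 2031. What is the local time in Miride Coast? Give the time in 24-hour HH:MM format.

1 September 2031 is a Monday, so the first Monday is September 1 and the fourth is September 22.
1 March 2032 is a Monday, so the first Monday is March 1 and the second is March 8.
At the standard offset (UTC+04:00), 17:00 UTC + 4h = 21:00 Miride Coast standard time.
The standard-time date in Miride Coast, 20 December 2031, lies within the daylight-saving period (22 September 2031 – 8 March 2032), so Miride Coast is on daylight time, UTC+05:00.
17:00 UTC + 5h = 22:00 local.

22:00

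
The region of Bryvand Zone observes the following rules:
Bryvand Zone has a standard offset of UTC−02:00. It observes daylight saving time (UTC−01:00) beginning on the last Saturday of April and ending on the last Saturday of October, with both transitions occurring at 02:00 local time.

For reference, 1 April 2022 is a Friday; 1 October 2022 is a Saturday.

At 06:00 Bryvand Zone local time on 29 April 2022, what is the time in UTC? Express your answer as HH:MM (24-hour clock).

1 April 2022 is a Friday, so Saturdays fall on 2, 9, 16, 23, 30; the last is April 30.
1 October 2022 is a Saturday, so Saturdays fall on 1, 8, 15, 22, 29; the last is October 29.
29 April 2022 is outside the daylight-saving period (30 April – 29 October), so Bryvand Zone is on standard time, UTC−02:00.
06:00 local + 2h = 08:00 UTC.

08:00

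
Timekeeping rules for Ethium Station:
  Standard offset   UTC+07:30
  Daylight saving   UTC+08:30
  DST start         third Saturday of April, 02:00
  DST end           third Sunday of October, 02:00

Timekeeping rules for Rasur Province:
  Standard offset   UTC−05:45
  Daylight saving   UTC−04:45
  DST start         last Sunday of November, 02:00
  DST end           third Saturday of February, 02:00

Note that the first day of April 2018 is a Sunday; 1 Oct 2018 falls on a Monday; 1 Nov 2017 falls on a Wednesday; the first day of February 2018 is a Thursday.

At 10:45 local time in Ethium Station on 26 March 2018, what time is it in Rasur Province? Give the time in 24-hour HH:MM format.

21:30

1 April 2018 is a Sunday, so the first Saturday is April 7 and the third is April 21.
1 October 2018 is a Monday, so the first Sunday is October 7 and the third is October 21.
Daylight saving runs 21 April – 21 October; 26 March 2018 is outside that window, so Ethium Station is on standard time at UTC+07:30.
10:45 Ethium Station − 7h30m = 03:15 UTC.
1 November 2017 is a Wednesday, so Sundays fall on 5, 12, 19, 26; the last is November 26.
1 February 2018 is a Thursday, so the first Saturday is February 3 and the third is February 17.
At the standard offset (UTC−05:45), 03:15 UTC − 5h45m = 21:30 Rasur Province standard time (rolling into the previous day, 25 March 2018).
The standard-time date in Rasur Province, 25 March 2018, is outside the daylight-saving period (26 November 2017 – 17 February 2018), so Rasur Province is on standard time, UTC−05:45.
03:15 UTC − 5h45m = 21:30 Rasur Province (rolling into the previous day, 25 March 2018).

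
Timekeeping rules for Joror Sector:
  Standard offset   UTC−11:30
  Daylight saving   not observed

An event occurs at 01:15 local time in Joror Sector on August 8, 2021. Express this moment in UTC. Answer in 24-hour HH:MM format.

12:45

Joror Sector stays on UTC−11:30 all year.
01:15 local + 11h30m = 12:45 UTC.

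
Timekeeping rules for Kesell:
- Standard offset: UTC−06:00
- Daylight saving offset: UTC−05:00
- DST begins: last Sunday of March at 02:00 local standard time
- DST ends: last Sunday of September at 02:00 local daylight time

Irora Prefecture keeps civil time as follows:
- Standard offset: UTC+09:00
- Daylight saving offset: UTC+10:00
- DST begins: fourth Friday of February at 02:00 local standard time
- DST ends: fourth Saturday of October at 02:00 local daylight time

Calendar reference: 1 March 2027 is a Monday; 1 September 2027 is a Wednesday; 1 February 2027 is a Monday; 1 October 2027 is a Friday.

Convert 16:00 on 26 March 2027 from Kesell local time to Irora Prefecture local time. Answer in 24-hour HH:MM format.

1 March 2027 is a Monday, so Sundays fall on 7, 14, 21, 28; the last is March 28.
1 September 2027 is a Wednesday, so Sundays fall on 5, 12, 19, 26; the last is September 26.
26 March 2027 does not fall between 28 March and 26 September, so daylight saving is not in effect and Kesell is at UTC−06:00.
16:00 Kesell + 6h = 22:00 UTC.
1 February 2027 is a Monday, so the first Friday is February 5 and the fourth is February 26.
1 October 2027 is a Friday, so the first Saturday is October 2 and the fourth is October 23.
At the standard offset (UTC+09:00), 22:00 UTC + 9h = 07:00 Irora Prefecture standard time (rolling into the next day, 27 March 2027).
The standard-time date in Irora Prefecture, 27 March 2027, lies within the daylight-saving period (26 February – 23 October), so Irora Prefecture is on daylight time, UTC+10:00.
22:00 UTC + 10h = 08:00 Irora Prefecture (rolling into the next day, 27 March 2027).

08:00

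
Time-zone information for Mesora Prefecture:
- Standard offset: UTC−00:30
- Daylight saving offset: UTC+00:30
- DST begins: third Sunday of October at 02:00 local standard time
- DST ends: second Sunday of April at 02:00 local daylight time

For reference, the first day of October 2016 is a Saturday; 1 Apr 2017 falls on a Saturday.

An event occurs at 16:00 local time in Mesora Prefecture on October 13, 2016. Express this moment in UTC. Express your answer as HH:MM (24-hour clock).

1 October 2016 is a Saturday, so the first Sunday is October 2 and the third is October 16.
1 April 2017 is a Saturday, so the first Sunday is April 2 and the second is April 9.
Daylight saving runs 16 October 2016 – 9 April 2017; October 13, 2016 is outside that window, so Mesora Prefecture is on standard time at UTC−00:30.
16:00 local + 0h30m = 16:30 UTC.

16:30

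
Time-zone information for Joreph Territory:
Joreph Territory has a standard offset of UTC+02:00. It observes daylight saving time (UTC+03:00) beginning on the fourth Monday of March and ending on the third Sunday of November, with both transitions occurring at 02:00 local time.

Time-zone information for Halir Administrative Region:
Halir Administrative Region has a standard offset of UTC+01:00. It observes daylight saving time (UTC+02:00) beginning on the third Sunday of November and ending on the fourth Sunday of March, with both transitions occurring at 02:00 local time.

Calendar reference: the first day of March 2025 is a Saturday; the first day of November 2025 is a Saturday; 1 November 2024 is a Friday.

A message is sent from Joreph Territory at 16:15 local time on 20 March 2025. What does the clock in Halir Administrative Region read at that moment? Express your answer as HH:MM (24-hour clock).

16:15

1 March 2025 is a Saturday, so the first Monday is March 3 and the fourth is March 24.
1 November 2025 is a Saturday, so the first Sunday is November 2 and the third is November 16.
Daylight saving runs 24 March – 16 November; 20 March 2025 is outside that window, so Joreph Territory is on standard time at UTC+02:00.
16:15 Joreph Territory − 2h = 14:15 UTC.
1 November 2024 is a Friday, so the first Sunday is November 3 and the third is November 17.
1 March 2025 is a Saturday, so the first Sunday is March 2 and the fourth is March 23.
At the standard offset (UTC+01:00), 14:15 UTC + 1h = 15:15 Halir Administrative Region standard time.
Daylight saving runs 17 November 2024 – 23 March 2025; the standard-time date in Halir Administrative Region, 20 March 2025, is inside that window, so Halir Administrative Region is at UTC+02:00.
14:15 UTC + 2h = 16:15 Halir Administrative Region.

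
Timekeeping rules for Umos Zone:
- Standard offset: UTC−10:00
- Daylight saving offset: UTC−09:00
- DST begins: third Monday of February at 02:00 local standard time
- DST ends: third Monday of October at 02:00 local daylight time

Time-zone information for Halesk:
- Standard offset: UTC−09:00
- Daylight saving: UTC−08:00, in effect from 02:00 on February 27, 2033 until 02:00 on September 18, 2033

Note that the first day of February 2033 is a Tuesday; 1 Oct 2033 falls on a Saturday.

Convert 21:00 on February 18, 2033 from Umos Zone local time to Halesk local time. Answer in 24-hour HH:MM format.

1 February 2033 is a Tuesday, so the first Monday is February 7 and the third is February 21.
1 October 2033 is a Saturday, so the first Monday is October 3 and the third is October 17.
Daylight saving runs 21 February – 17 October; February 18, 2033 is outside that window, so Umos Zone is on standard time at UTC−10:00.
21:00 Umos Zone + 10h = 07:00 UTC (rolling into the next day, 19 February 2033).
At the standard offset (UTC−09:00), 07:00 UTC − 9h = 22:00 Halesk standard time (rolling into the previous day, 18 February 2033).
Daylight saving runs 27 February – 18 September; the standard-time date in Halesk, February 18, 2033, is outside that window, so Halesk is on standard time at UTC−09:00.
07:00 UTC − 9h = 22:00 Halesk (rolling into the previous day, 18 February 2033).

22:00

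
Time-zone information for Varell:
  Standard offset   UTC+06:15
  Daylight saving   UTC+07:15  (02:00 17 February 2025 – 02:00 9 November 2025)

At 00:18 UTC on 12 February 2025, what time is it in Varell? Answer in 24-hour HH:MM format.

At the standard offset (UTC+06:15), 00:18 UTC + 6h15m = 06:33 Varell standard time.
The standard-time date in Varell, 12 February 2025, does not fall between 17 February and 9 November, so daylight saving is not in effect and Varell is at UTC+06:15.
00:18 UTC + 6h15m = 06:33 local.

06:33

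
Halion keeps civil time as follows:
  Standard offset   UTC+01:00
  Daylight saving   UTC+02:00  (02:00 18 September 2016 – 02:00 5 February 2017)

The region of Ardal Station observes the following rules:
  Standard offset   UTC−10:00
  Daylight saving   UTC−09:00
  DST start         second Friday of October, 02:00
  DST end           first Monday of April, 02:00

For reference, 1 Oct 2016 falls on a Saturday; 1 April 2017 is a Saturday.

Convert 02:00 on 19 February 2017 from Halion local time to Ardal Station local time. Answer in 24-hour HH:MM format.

Daylight saving runs 18 September 2016 – 5 February 2017; 19 February 2017 is outside that window, so Halion is on standard time at UTC+01:00.
02:00 Halion − 1h = 01:00 UTC.
1 October 2016 is a Saturday, so the first Friday is October 7 and the second is October 14.
1 April 2017 is a Saturday, so the first Monday is April 3.
At the standard offset (UTC−10:00), 01:00 UTC − 10h = 15:00 Ardal Station standard time (rolling into the previous day, 18 February 2017).
Daylight saving runs 14 October 2016 – 3 April 2017; the standard-time date in Ardal Station, 18 February 2017, is inside that window, so Ardal Station is at UTC−09:00.
01:00 UTC − 9h = 16:00 Ardal Station (rolling into the previous day, 18 February 2017).

16:00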